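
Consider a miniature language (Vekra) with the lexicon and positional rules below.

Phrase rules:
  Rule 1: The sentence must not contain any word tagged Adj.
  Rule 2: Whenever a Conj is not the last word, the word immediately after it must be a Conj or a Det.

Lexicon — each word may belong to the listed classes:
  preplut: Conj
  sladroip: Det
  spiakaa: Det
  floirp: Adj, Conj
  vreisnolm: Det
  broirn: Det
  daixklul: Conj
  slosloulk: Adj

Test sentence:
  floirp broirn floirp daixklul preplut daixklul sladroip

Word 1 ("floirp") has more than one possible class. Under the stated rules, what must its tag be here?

Conj

Candidates per position — 1:floirp {Adj,Conj}; 2:broirn {Det}; 3:floirp {Adj,Conj}; 4:daixklul {Conj}; 5:preplut {Conj}; 6:daixklul {Conj}; 7:sladroip {Det}.
At position 1, choosing Adj makes rule 1 impossible to satisfy; hence Conj.
At position 3, choosing Adj makes rule 1 impossible to satisfy; hence Conj.
That leaves exactly one tagging: Conj Det Conj Conj Conj Conj Det.
Rule-by-rule: rule 1 ok; rule 2 ok.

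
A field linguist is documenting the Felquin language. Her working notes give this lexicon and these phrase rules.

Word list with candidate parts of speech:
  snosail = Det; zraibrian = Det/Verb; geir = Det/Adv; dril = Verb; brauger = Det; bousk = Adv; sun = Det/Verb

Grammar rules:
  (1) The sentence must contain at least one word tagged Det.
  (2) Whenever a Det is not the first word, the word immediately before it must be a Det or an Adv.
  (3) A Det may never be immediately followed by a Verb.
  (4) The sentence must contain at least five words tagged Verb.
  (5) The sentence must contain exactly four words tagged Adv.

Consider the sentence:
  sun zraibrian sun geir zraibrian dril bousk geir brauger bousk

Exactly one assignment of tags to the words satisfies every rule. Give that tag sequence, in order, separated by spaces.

Verb Verb Verb Adv Verb Verb Adv Adv Det Adv

Candidates per position — 1:sun {Det,Verb}; 2:zraibrian {Det,Verb}; 3:sun {Det,Verb}; 4:geir {Det,Adv}; 5:zraibrian {Det,Verb}; 6:dril {Verb}; 7:bousk {Adv}; 8:geir {Det,Adv}; 9:brauger {Det}; 10:bousk {Adv}.
If word 1 were Det, no tagging could satisfy rule 4; so word 1 is Verb.
If word 2 were Det, no tagging could satisfy rule 2; so word 2 is Verb.
If word 3 were Det, no tagging could satisfy rule 2; so word 3 is Verb.
If word 4 were Det, no tagging could satisfy rule 2; so word 4 is Adv.
If word 5 were Det, no tagging could satisfy rule 3; so word 5 is Verb.
If word 8 were Det, no tagging could satisfy rule 5; so word 8 is Adv.
The unique satisfying tagging is: Verb Verb Verb Adv Verb Verb Adv Adv Det Adv.
Rule-by-rule: rule 1 ok; rule 2 ok; rule 3 ok; rule 4 ok; rule 5 ok.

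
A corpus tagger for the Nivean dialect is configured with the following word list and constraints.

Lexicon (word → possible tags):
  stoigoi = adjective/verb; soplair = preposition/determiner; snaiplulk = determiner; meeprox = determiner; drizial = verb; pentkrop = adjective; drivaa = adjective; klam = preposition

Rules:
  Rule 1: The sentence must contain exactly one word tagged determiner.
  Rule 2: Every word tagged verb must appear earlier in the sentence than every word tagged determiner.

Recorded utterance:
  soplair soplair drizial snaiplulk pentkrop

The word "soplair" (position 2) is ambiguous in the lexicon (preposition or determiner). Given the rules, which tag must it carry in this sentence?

preposition

Candidates per position — 1:soplair {preposition,determiner}; 2:soplair {preposition,determiner}; 3:drizial {verb}; 4:snaiplulk {determiner}; 5:pentkrop {adjective}.
At position 1, choosing determiner makes rule 1 impossible to satisfy; hence preposition.
At position 2, choosing determiner makes rule 1 impossible to satisfy; hence preposition.
The unique satisfying tagging is: preposition preposition verb determiner adjective.
Verifying each rule — rule 1 ✓; rule 2 ✓.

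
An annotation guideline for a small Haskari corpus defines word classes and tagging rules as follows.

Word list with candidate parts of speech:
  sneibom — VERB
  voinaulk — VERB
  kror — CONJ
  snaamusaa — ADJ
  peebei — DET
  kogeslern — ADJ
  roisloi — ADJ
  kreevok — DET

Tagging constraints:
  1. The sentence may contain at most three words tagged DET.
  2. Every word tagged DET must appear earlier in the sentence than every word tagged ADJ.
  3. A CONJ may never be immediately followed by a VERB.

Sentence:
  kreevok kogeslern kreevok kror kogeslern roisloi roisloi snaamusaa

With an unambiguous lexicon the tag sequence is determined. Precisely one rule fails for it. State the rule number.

Fixed tagging: DET ADJ DET CONJ ADJ ADJ ADJ ADJ.
Applying the rules: R1 pass, R2 fail, R3 pass.
Only rule 2 fails.

2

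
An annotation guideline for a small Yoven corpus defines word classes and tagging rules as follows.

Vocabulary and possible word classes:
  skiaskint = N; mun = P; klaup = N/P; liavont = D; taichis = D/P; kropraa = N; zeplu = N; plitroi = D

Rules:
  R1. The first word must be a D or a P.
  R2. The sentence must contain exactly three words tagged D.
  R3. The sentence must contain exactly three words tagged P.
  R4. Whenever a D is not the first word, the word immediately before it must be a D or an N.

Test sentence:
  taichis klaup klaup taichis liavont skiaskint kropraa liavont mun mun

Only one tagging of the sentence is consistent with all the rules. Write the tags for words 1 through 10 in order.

P N N D D N N D P P

Candidates per position — 1:taichis {D,P}; 2:klaup {N,P}; 3:klaup {N,P}; 4:taichis {D,P}; 5:liavont {D}; 6:skiaskint {N}; 7:kropraa {N}; 8:liavont {D}; 9:mun {P}; 10:mun {P}.
At position 3, choosing P makes rule 4 impossible to satisfy; hence N.
At position 4, choosing P makes rule 4 impossible to satisfy; hence D.
At position 1, choosing D makes rule 2 impossible to satisfy; hence P.
At position 2, choosing P makes rule 3 impossible to satisfy; hence N.
The unique satisfying tagging is: P N N D D N N D P P.
Checking: rule 1 holds; rule 2 holds; rule 3 holds; rule 4 holds.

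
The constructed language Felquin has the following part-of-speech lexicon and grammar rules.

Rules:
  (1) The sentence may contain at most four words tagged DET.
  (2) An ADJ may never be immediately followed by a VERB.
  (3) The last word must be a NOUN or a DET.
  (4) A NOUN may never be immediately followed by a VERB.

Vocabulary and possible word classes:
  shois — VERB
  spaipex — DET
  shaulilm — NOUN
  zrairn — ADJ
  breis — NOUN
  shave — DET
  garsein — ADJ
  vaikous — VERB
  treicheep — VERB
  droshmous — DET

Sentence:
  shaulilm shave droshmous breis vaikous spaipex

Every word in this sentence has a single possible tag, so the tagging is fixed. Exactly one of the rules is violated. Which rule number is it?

Fixed tagging: NOUN DET DET NOUN VERB DET.
Applying the rules: R1 holds, R2 holds, R3 holds, R4 violated.
Only rule 4 fails.

4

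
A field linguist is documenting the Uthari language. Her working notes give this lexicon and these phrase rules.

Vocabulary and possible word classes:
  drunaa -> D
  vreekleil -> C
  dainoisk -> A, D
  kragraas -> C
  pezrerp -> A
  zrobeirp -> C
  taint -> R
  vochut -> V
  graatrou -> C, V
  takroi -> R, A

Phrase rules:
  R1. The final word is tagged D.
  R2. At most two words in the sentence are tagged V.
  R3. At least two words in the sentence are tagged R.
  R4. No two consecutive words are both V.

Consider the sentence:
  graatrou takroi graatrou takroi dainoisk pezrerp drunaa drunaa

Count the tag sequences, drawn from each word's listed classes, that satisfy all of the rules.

8

Candidates per position — 1:graatrou {C,V}; 2:takroi {R,A}; 3:graatrou {C,V}; 4:takroi {R,A}; 5:dainoisk {A,D}; 6:pezrerp {A}; 7:drunaa {D}; 8:drunaa {D}.
There are 32 candidate sequences in total.
Checking each against the rules leaves 8 sequences.
Count = 8.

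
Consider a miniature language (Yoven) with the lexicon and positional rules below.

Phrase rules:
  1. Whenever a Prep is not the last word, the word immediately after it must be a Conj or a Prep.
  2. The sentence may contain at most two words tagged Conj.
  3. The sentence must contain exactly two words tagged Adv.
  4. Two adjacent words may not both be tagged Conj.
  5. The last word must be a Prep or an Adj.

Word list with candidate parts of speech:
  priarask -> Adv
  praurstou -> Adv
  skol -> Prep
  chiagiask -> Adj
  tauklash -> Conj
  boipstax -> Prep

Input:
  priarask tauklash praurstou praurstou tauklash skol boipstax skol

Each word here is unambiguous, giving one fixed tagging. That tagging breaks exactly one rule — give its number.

Fixed tagging: Adv Conj Adv Adv Conj Prep Prep Prep.
Rule check: R1 ok, R2 ok, R3 fails, R4 ok, R5 ok.
Only rule 3 fails.

3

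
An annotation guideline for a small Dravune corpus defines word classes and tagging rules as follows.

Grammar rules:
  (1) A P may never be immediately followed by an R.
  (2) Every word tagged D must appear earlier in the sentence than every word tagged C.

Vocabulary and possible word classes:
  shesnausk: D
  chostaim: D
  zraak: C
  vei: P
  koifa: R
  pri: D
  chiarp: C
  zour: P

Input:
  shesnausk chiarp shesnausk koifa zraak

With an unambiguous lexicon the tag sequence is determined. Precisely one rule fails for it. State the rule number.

2

Fixed tagging: D C D R C.
Checking each rule: R1 pass, R2 fail.
Only rule 2 fails.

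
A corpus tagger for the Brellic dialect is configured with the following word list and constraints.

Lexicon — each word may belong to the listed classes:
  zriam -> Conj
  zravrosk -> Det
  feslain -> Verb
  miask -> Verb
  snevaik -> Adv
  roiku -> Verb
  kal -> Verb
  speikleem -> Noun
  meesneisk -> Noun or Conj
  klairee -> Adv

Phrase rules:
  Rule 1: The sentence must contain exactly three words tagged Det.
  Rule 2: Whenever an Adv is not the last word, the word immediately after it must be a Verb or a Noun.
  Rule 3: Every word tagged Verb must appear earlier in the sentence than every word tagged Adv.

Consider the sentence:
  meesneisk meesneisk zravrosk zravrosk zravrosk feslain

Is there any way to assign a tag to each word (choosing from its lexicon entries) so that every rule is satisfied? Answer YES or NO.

Candidates per position — 1:meesneisk {Noun,Conj}; 2:meesneisk {Noun,Conj}; 3:zravrosk {Det}; 4:zravrosk {Det}; 5:zravrosk {Det}; 6:feslain {Verb}.
One satisfying assignment: Conj Noun Det Det Det Verb.
Rule-by-rule: rule 1 holds; rule 2 holds; rule 3 holds.

YES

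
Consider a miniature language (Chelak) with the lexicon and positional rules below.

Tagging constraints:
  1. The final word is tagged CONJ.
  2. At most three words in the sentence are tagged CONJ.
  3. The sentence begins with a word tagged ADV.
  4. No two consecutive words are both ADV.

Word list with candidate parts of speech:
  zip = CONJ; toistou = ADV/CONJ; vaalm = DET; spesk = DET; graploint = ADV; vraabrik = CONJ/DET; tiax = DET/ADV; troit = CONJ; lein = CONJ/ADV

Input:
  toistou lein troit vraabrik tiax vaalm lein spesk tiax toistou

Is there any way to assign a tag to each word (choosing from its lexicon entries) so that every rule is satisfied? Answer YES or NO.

Candidates per position — 1:toistou {ADV,CONJ}; 2:lein {CONJ,ADV}; 3:troit {CONJ}; 4:vraabrik {CONJ,DET}; 5:tiax {DET,ADV}; 6:vaalm {DET}; 7:lein {CONJ,ADV}; 8:spesk {DET}; 9:tiax {DET,ADV}; 10:toistou {ADV,CONJ}.
One satisfying assignment: ADV CONJ CONJ DET DET DET ADV DET DET CONJ.
Check: rule 1 ✓; rule 2 ✓; rule 3 ✓; rule 4 ✓.

YES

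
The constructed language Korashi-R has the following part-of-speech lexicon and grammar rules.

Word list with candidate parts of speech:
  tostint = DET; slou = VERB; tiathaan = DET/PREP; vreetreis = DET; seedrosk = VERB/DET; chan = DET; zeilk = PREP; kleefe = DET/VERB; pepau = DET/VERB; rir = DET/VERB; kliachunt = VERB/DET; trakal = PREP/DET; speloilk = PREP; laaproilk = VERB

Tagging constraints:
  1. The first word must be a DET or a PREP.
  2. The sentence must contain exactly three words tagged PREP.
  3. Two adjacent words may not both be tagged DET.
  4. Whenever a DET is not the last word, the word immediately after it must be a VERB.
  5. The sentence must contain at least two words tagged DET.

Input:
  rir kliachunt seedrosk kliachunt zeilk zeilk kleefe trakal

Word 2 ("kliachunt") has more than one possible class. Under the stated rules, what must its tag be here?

Candidates per position — 1:rir {DET,VERB}; 2:kliachunt {VERB,DET}; 3:seedrosk {VERB,DET}; 4:kliachunt {VERB,DET}; 5:zeilk {PREP}; 6:zeilk {PREP}; 7:kleefe {DET,VERB}; 8:trakal {PREP,DET}.
Word 1 cannot be VERB — rule 1 would then fail for every completion. It is DET.
Word 2 cannot be DET — rule 3 would then fail for every completion. It is VERB.
Word 4 cannot be DET — rule 4 would then fail for every completion. It is VERB.
Word 7 cannot be DET — rule 4 would then fail for every completion. It is VERB.
Word 8 cannot be DET — rule 2 would then fail for every completion. It is PREP.
Word 3 cannot be VERB — rule 5 would then fail for every completion. It is DET.
So the tagging must be: DET VERB DET VERB PREP PREP VERB PREP.
Check: rule 1 holds; rule 2 holds; rule 3 holds; rule 4 holds; rule 5 holds.

VERB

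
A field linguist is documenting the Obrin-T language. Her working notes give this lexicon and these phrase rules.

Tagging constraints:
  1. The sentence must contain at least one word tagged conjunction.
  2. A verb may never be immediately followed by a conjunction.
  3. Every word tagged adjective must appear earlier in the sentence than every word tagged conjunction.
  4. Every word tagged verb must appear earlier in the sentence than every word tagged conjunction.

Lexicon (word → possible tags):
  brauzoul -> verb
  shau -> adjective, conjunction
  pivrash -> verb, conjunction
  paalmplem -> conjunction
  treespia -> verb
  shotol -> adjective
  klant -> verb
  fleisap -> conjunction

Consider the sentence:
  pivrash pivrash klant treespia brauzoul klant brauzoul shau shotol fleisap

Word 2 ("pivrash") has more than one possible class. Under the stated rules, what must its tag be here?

verb

Candidates per position — 1:pivrash {verb,conjunction}; 2:pivrash {verb,conjunction}; 3:klant {verb}; 4:treespia {verb}; 5:brauzoul {verb}; 6:klant {verb}; 7:brauzoul {verb}; 8:shau {adjective,conjunction}; 9:shotol {adjective}; 10:fleisap {conjunction}.
Word 1 cannot be conjunction — rule 3 would then fail for every completion. It is verb.
Word 2 cannot be conjunction — rule 2 would then fail for every completion. It is verb.
Word 8 cannot be conjunction — rule 2 would then fail for every completion. It is adjective.
The unique satisfying tagging is: verb verb verb verb verb verb verb adjective adjective conjunction.
Check: rule 1 holds; rule 2 holds; rule 3 holds; rule 4 holds.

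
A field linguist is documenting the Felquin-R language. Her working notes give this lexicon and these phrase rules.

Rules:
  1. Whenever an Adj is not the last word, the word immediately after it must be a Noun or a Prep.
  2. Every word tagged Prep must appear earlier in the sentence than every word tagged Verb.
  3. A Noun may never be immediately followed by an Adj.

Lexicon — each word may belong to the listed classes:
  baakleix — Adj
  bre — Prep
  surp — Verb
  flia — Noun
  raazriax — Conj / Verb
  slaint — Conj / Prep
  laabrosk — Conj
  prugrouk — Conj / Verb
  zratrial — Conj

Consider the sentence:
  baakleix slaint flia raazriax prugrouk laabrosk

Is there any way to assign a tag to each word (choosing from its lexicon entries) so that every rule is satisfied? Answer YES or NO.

YES

Candidates per position — 1:baakleix {Adj}; 2:slaint {Conj,Prep}; 3:flia {Noun}; 4:raazriax {Conj,Verb}; 5:prugrouk {Conj,Verb}; 6:laabrosk {Conj}.
One satisfying assignment: Adj Prep Noun Conj Conj Conj.
Verifying each rule — rule 1 holds; rule 2 holds; rule 3 holds.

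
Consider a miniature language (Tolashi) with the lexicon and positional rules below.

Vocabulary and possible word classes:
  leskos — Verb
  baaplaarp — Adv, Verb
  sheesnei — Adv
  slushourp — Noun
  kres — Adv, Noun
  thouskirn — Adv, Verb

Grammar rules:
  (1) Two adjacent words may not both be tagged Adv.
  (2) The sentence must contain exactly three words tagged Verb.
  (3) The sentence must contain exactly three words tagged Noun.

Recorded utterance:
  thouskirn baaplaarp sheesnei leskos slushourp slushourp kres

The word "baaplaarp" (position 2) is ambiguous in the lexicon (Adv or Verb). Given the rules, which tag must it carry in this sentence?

Candidates per position — 1:thouskirn {Adv,Verb}; 2:baaplaarp {Adv,Verb}; 3:sheesnei {Adv}; 4:leskos {Verb}; 5:slushourp {Noun}; 6:slushourp {Noun}; 7:kres {Adv,Noun}.
At position 1, choosing Adv makes rule 2 impossible to satisfy; hence Verb.
At position 2, choosing Adv makes rule 1 impossible to satisfy; hence Verb.
At position 7, choosing Adv makes rule 3 impossible to satisfy; hence Noun.
That leaves exactly one tagging: Verb Verb Adv Verb Noun Noun Noun.
Verifying each rule — rule 1 satisfied; rule 2 satisfied; rule 3 satisfied.

Verb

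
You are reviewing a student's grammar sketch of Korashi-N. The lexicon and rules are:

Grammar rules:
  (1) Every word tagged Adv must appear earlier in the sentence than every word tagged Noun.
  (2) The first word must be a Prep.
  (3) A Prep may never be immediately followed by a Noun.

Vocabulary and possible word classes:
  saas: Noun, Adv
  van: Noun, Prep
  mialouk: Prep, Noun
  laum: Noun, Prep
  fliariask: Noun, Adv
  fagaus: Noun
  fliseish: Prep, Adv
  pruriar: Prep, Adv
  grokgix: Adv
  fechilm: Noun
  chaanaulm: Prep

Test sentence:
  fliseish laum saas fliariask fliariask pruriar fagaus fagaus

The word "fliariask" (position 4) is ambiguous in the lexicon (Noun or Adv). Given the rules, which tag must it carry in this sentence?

Candidates per position — 1:fliseish {Prep,Adv}; 2:laum {Noun,Prep}; 3:saas {Noun,Adv}; 4:fliariask {Noun,Adv}; 5:fliariask {Noun,Adv}; 6:pruriar {Prep,Adv}; 7:fagaus {Noun}; 8:fagaus {Noun}.
At position 1, choosing Adv makes rule 2 impossible to satisfy; hence Prep.
At position 2, choosing Noun makes rule 3 impossible to satisfy; hence Prep.
At position 3, choosing Noun makes rule 3 impossible to satisfy; hence Adv.
At position 6, choosing Prep makes rule 3 impossible to satisfy; hence Adv.
At position 4, choosing Noun makes rule 1 impossible to satisfy; hence Adv.
At position 5, choosing Noun makes rule 1 impossible to satisfy; hence Adv.
The unique satisfying tagging is: Prep Prep Adv Adv Adv Adv Noun Noun.
Verifying each rule — rule 1 ok; rule 2 ok; rule 3 ok.

Adv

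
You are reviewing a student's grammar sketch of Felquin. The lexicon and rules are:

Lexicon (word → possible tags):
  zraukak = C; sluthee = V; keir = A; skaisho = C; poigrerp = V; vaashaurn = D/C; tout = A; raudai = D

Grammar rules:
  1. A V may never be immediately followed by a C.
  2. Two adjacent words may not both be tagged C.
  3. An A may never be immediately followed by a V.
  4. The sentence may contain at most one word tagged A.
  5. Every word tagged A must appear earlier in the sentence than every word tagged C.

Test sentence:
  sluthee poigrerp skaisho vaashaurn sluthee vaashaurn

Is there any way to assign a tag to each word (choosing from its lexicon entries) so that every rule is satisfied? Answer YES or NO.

Candidates per position — 1:sluthee {V}; 2:poigrerp {V}; 3:skaisho {C}; 4:vaashaurn {D,C}; 5:sluthee {V}; 6:vaashaurn {D,C}.
Rule 1 cannot be satisfied by any choice of tags from the lexicon.
So there is no consistent tagging.

NO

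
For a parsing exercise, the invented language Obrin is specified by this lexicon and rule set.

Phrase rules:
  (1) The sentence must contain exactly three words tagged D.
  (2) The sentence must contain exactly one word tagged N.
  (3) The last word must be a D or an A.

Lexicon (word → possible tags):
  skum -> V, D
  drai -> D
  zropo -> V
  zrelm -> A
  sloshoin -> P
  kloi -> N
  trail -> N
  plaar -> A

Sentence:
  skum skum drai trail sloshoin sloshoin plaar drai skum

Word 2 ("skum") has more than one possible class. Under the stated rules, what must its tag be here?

V

Candidates per position — 1:skum {V,D}; 2:skum {V,D}; 3:drai {D}; 4:trail {N}; 5:sloshoin {P}; 6:sloshoin {P}; 7:plaar {A}; 8:drai {D}; 9:skum {V,D}.
If word 9 were V, no tagging could satisfy rule 3; so word 9 is D.
If word 1 were D, no tagging could satisfy rule 1; so word 1 is V.
If word 2 were D, no tagging could satisfy rule 1; so word 2 is V.
The unique satisfying tagging is: V V D N P P A D D.
Check: rule 1 ✓; rule 2 ✓; rule 3 ✓.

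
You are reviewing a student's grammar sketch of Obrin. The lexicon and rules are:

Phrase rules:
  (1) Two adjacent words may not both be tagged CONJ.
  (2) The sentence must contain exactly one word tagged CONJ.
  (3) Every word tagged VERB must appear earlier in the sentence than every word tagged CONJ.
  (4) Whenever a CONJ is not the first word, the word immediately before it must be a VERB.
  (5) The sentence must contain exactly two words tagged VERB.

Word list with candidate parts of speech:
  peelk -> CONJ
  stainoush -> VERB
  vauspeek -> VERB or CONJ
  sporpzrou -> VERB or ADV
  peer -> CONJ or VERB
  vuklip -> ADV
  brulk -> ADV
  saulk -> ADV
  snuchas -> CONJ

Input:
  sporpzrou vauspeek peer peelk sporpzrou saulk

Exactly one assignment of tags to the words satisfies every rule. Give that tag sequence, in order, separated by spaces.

ADV VERB VERB CONJ ADV ADV

Candidates per position — 1:sporpzrou {VERB,ADV}; 2:vauspeek {VERB,CONJ}; 3:peer {CONJ,VERB}; 4:peelk {CONJ}; 5:sporpzrou {VERB,ADV}; 6:saulk {ADV}.
Position 2: CONJ is ruled out by rule 2; that leaves VERB.
Position 3: CONJ is ruled out by rule 1; that leaves VERB.
Position 5: VERB is ruled out by rule 3; that leaves ADV.
Position 1: VERB is ruled out by rule 5; that leaves ADV.
The only consistent sequence is: ADV VERB VERB CONJ ADV ADV.
Checking: rule 1 holds; rule 2 holds; rule 3 holds; rule 4 holds; rule 5 holds.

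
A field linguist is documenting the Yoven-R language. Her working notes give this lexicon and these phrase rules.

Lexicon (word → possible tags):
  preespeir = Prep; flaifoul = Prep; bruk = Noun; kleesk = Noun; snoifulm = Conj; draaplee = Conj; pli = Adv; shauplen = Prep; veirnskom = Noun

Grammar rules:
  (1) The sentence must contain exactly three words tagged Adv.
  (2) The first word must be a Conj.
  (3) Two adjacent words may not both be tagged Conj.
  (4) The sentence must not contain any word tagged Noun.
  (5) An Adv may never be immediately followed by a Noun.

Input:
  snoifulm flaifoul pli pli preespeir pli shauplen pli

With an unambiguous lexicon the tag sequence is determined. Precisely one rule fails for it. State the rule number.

1

Fixed tagging: Conj Prep Adv Adv Prep Adv Prep Adv.
Checking each rule: R1 violated, R2 holds, R3 holds, R4 holds, R5 holds.
Only rule 1 fails.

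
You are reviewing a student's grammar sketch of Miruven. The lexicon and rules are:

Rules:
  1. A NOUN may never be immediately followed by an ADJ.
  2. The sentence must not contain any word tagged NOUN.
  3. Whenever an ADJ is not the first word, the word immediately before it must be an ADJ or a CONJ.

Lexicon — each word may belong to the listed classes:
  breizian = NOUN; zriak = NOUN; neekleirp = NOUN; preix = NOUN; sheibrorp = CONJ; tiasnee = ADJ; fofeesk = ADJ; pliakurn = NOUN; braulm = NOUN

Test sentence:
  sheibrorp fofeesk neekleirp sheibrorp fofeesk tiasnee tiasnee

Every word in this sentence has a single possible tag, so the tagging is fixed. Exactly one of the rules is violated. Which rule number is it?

2

Fixed tagging: CONJ ADJ NOUN CONJ ADJ ADJ ADJ.
Applying the rules: R1 pass, R2 fail, R3 pass.
Only rule 2 fails.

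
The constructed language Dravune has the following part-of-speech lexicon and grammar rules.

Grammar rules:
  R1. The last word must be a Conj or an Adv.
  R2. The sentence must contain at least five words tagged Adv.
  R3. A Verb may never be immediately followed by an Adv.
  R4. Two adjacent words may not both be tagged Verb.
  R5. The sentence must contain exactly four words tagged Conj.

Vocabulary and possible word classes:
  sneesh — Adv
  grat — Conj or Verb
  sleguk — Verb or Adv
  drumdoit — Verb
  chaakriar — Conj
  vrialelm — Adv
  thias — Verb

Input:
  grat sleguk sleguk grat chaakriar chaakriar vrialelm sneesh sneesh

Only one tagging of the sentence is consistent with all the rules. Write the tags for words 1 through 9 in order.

Candidates per position — 1:grat {Conj,Verb}; 2:sleguk {Verb,Adv}; 3:sleguk {Verb,Adv}; 4:grat {Conj,Verb}; 5:chaakriar {Conj}; 6:chaakriar {Conj}; 7:vrialelm {Adv}; 8:sneesh {Adv}; 9:sneesh {Adv}.
At position 1, choosing Verb makes rule 5 impossible to satisfy; hence Conj.
At position 2, choosing Verb makes rule 2 impossible to satisfy; hence Adv.
At position 3, choosing Verb makes rule 2 impossible to satisfy; hence Adv.
At position 4, choosing Verb makes rule 5 impossible to satisfy; hence Conj.
So the tagging must be: Conj Adv Adv Conj Conj Conj Adv Adv Adv.
Check: rule 1 ✓; rule 2 ✓; rule 3 ✓; rule 4 ✓; rule 5 ✓.

Conj Adv Adv Conj Conj Conj Adv Adv Adv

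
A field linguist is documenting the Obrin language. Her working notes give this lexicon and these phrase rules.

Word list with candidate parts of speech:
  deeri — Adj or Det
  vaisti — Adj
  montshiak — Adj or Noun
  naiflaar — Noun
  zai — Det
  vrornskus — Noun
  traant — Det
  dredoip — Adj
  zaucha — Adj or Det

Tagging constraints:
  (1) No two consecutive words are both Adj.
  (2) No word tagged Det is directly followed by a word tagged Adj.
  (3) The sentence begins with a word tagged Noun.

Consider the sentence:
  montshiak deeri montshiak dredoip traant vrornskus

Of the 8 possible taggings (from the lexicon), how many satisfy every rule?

2

Candidates per position — 1:montshiak {Adj,Noun}; 2:deeri {Adj,Det}; 3:montshiak {Adj,Noun}; 4:dredoip {Adj}; 5:traant {Det}; 6:vrornskus {Noun}.
There are 8 candidate sequences in total.
The sequences that satisfy every rule: Noun Adj Noun Adj Det Noun; Noun Det Noun Adj Det Noun.
Count = 2.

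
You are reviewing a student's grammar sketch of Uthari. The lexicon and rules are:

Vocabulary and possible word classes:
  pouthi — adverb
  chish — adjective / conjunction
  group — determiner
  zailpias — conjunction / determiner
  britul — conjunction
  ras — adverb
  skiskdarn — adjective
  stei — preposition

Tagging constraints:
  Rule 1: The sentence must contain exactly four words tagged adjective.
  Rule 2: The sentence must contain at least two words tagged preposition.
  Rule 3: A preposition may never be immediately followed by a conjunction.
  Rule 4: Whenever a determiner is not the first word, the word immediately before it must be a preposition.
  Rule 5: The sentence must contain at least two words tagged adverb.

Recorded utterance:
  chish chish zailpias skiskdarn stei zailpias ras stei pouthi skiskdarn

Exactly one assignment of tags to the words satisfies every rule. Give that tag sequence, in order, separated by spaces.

Candidates per position — 1:chish {adjective,conjunction}; 2:chish {adjective,conjunction}; 3:zailpias {conjunction,determiner}; 4:skiskdarn {adjective}; 5:stei {preposition}; 6:zailpias {conjunction,determiner}; 7:ras {adverb}; 8:stei {preposition}; 9:pouthi {adverb}; 10:skiskdarn {adjective}.
Position 1: conjunction is ruled out by rule 1; that leaves adjective.
Position 2: conjunction is ruled out by rule 1; that leaves adjective.
Position 3: determiner is ruled out by rule 4; that leaves conjunction.
Position 6: conjunction is ruled out by rule 3; that leaves determiner.
The unique satisfying tagging is: adjective adjective conjunction adjective preposition determiner adverb preposition adverb adjective.
Rule-by-rule: rule 1 satisfied; rule 2 satisfied; rule 3 satisfied; rule 4 satisfied; rule 5 satisfied.

adjective adjective conjunction adjective preposition determiner adverb preposition adverb adjective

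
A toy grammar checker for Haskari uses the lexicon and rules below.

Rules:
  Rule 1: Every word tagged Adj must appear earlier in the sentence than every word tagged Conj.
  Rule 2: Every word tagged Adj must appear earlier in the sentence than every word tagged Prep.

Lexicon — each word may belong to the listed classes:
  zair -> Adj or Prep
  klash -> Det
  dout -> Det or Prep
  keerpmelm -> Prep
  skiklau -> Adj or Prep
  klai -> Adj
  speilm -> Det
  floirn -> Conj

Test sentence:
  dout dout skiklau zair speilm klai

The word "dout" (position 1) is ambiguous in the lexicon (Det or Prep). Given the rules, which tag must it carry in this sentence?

Candidates per position — 1:dout {Det,Prep}; 2:dout {Det,Prep}; 3:skiklau {Adj,Prep}; 4:zair {Adj,Prep}; 5:speilm {Det}; 6:klai {Adj}.
If word 1 were Prep, no tagging could satisfy rule 2; so word 1 is Det.
If word 2 were Prep, no tagging could satisfy rule 2; so word 2 is Det.
If word 3 were Prep, no tagging could satisfy rule 2; so word 3 is Adj.
If word 4 were Prep, no tagging could satisfy rule 2; so word 4 is Adj.
The unique satisfying tagging is: Det Det Adj Adj Det Adj.
Verifying each rule — rule 1 satisfied; rule 2 satisfied.

Det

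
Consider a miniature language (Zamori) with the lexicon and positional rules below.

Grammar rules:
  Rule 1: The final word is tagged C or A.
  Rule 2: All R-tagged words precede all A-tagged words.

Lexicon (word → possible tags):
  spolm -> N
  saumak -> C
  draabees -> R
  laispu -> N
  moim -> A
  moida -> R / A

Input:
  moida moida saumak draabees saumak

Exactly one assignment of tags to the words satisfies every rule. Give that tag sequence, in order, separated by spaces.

Candidates per position — 1:moida {R,A}; 2:moida {R,A}; 3:saumak {C}; 4:draabees {R}; 5:saumak {C}.
Position 1: A is ruled out by rule 2; that leaves R.
Position 2: A is ruled out by rule 2; that leaves R.
So the tagging must be: R R C R C.
Checking: rule 1 satisfied; rule 2 satisfied.

R R C R C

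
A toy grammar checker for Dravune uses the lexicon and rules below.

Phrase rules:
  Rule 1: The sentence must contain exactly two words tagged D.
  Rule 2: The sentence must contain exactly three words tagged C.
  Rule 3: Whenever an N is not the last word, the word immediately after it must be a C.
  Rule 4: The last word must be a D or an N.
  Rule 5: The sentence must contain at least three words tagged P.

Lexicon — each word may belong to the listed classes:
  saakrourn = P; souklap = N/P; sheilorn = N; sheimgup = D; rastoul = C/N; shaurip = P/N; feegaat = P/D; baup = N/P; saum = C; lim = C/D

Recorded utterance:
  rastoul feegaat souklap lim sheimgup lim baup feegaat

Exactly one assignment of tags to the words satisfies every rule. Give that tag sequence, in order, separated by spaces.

Candidates per position — 1:rastoul {C,N}; 2:feegaat {P,D}; 3:souklap {N,P}; 4:lim {C,D}; 5:sheimgup {D}; 6:lim {C,D}; 7:baup {N,P}; 8:feegaat {P,D}.
At position 1, choosing N makes rule 2 impossible to satisfy; hence C.
At position 4, choosing D makes rule 2 impossible to satisfy; hence C.
At position 6, choosing D makes rule 2 impossible to satisfy; hence C.
At position 7, choosing N makes rule 3 impossible to satisfy; hence P.
At position 8, choosing P makes rule 4 impossible to satisfy; hence D.
At position 2, choosing D makes rule 1 impossible to satisfy; hence P.
At position 3, choosing N makes rule 5 impossible to satisfy; hence P.
The only consistent sequence is: C P P C D C P D.
Checking: rule 1 holds; rule 2 holds; rule 3 holds; rule 4 holds; rule 5 holds.

C P P C D C P D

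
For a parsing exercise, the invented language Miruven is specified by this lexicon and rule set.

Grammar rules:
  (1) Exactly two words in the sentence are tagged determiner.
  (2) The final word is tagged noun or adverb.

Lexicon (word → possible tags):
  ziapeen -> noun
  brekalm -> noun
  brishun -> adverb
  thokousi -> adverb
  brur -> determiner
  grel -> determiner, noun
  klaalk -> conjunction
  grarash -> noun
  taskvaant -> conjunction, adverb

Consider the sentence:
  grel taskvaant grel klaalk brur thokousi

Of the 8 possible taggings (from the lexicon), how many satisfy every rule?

Candidates per position — 1:grel {determiner,noun}; 2:taskvaant {conjunction,adverb}; 3:grel {determiner,noun}; 4:klaalk {conjunction}; 5:brur {determiner}; 6:thokousi {adverb}.
There are 8 candidate sequences in total.
The sequences that satisfy every rule: determiner conjunction noun conjunction determiner adverb; determiner adverb noun conjunction determiner adverb; noun conjunction determiner conjunction determiner adverb; noun adverb determiner conjunction determiner adverb.
Count = 4.

4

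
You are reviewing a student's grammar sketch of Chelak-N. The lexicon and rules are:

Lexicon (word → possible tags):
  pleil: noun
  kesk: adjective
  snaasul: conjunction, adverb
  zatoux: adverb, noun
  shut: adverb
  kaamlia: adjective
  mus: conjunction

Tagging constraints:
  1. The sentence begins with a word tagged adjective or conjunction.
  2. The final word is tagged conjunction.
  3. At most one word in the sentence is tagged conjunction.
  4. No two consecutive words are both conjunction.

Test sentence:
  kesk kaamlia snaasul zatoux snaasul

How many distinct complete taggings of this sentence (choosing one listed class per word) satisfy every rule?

2

Candidates per position — 1:kesk {adjective}; 2:kaamlia {adjective}; 3:snaasul {conjunction,adverb}; 4:zatoux {adverb,noun}; 5:snaasul {conjunction,adverb}.
There are 8 candidate sequences in total.
The sequences that satisfy every rule: adjective adjective adverb adverb conjunction; adjective adjective adverb noun conjunction.
Count = 2.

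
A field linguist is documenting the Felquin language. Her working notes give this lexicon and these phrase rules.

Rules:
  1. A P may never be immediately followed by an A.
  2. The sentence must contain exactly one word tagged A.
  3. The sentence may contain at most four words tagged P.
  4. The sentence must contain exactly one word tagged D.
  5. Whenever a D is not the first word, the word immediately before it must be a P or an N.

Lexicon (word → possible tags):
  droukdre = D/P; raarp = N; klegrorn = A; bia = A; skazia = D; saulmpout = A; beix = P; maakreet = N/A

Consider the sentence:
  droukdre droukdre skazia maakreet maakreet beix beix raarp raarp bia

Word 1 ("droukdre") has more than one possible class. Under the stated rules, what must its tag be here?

Candidates per position — 1:droukdre {D,P}; 2:droukdre {D,P}; 3:skazia {D}; 4:maakreet {N,A}; 5:maakreet {N,A}; 6:beix {P}; 7:beix {P}; 8:raarp {N}; 9:raarp {N}; 10:bia {A}.
Position 1: D is ruled out by rule 4; that leaves P.
Position 2: D is ruled out by rule 4; that leaves P.
Position 4: A is ruled out by rule 2; that leaves N.
Position 5: A is ruled out by rule 2; that leaves N.
The only consistent sequence is: P P D N N P P N N A.
Rule-by-rule: rule 1 holds; rule 2 holds; rule 3 holds; rule 4 holds; rule 5 holds.

P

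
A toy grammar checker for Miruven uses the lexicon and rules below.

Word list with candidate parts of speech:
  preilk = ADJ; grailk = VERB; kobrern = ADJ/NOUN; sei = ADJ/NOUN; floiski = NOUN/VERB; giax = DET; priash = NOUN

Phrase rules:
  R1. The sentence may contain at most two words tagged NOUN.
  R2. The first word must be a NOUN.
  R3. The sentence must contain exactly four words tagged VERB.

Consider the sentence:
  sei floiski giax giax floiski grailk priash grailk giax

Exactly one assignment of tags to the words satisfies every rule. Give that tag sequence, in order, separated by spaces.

Candidates per position — 1:sei {ADJ,NOUN}; 2:floiski {NOUN,VERB}; 3:giax {DET}; 4:giax {DET}; 5:floiski {NOUN,VERB}; 6:grailk {VERB}; 7:priash {NOUN}; 8:grailk {VERB}; 9:giax {DET}.
Position 1: ADJ is ruled out by rule 2; that leaves NOUN.
Position 2: NOUN is ruled out by rule 1; that leaves VERB.
Position 5: NOUN is ruled out by rule 1; that leaves VERB.
So the tagging must be: NOUN VERB DET DET VERB VERB NOUN VERB DET.
Checking: rule 1 holds; rule 2 holds; rule 3 holds.

NOUN VERB DET DET VERB VERB NOUN VERB DET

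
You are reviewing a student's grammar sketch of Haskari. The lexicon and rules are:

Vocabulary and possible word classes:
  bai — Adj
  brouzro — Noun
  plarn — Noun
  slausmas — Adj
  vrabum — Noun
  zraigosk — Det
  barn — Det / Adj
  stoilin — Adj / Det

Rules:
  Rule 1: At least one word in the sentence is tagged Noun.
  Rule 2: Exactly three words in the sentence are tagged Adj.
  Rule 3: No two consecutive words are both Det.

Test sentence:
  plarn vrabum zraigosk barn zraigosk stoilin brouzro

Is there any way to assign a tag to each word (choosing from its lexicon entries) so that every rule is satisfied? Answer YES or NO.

NO

Candidates per position — 1:plarn {Noun}; 2:vrabum {Noun}; 3:zraigosk {Det}; 4:barn {Det,Adj}; 5:zraigosk {Det}; 6:stoilin {Adj,Det}; 7:brouzro {Noun}.
Rule 2 cannot be satisfied by any choice of tags from the lexicon.
So there is no consistent tagging.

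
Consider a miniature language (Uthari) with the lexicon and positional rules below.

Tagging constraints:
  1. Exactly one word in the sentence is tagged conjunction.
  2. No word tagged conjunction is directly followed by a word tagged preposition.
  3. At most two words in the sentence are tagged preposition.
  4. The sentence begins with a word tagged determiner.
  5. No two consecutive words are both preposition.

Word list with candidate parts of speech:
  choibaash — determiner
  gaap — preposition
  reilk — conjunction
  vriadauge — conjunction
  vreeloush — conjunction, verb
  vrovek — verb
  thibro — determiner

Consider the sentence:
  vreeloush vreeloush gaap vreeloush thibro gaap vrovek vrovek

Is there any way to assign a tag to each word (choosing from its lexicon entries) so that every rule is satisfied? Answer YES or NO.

Candidates per position — 1:vreeloush {conjunction,verb}; 2:vreeloush {conjunction,verb}; 3:gaap {preposition}; 4:vreeloush {conjunction,verb}; 5:thibro {determiner}; 6:gaap {preposition}; 7:vrovek {verb}; 8:vrovek {verb}.
Rule 4 cannot be satisfied by any choice of tags from the lexicon.
So there is no consistent tagging.

NO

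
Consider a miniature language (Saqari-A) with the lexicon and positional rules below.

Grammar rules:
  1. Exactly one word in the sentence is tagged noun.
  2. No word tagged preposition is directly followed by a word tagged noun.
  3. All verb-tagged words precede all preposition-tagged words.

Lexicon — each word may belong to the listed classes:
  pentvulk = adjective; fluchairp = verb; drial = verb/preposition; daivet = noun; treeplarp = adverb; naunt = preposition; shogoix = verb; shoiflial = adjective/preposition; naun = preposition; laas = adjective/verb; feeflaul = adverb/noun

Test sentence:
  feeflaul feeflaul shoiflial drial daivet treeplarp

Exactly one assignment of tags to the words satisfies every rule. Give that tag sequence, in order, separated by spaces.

Candidates per position — 1:feeflaul {adverb,noun}; 2:feeflaul {adverb,noun}; 3:shoiflial {adjective,preposition}; 4:drial {verb,preposition}; 5:daivet {noun}; 6:treeplarp {adverb}.
At position 1, choosing noun makes rule 1 impossible to satisfy; hence adverb.
At position 2, choosing noun makes rule 1 impossible to satisfy; hence adverb.
At position 4, choosing preposition makes rule 2 impossible to satisfy; hence verb.
At position 3, choosing preposition makes rule 3 impossible to satisfy; hence adjective.
The unique satisfying tagging is: adverb adverb adjective verb noun adverb.
Rule-by-rule: rule 1 satisfied; rule 2 satisfied; rule 3 satisfied.

adverb adverb adjective verb noun adverb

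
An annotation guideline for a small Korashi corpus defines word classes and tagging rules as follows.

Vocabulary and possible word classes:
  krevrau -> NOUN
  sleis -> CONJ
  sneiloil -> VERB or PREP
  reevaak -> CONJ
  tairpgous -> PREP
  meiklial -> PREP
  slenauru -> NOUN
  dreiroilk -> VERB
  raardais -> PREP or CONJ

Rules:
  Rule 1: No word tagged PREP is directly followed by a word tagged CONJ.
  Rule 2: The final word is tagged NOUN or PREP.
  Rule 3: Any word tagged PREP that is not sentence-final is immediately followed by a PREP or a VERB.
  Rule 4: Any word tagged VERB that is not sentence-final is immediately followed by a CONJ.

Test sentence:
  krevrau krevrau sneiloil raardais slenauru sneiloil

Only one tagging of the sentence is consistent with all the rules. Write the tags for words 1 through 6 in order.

Candidates per position — 1:krevrau {NOUN}; 2:krevrau {NOUN}; 3:sneiloil {VERB,PREP}; 4:raardais {PREP,CONJ}; 5:slenauru {NOUN}; 6:sneiloil {VERB,PREP}.
Position 3: PREP is ruled out by rule 3; that leaves VERB.
Position 4: PREP is ruled out by rule 3; that leaves CONJ.
Position 6: VERB is ruled out by rule 2; that leaves PREP.
So the tagging must be: NOUN NOUN VERB CONJ NOUN PREP.
Checking: rule 1 ✓; rule 2 ✓; rule 3 ✓; rule 4 ✓.

NOUN NOUN VERB CONJ NOUN PREP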